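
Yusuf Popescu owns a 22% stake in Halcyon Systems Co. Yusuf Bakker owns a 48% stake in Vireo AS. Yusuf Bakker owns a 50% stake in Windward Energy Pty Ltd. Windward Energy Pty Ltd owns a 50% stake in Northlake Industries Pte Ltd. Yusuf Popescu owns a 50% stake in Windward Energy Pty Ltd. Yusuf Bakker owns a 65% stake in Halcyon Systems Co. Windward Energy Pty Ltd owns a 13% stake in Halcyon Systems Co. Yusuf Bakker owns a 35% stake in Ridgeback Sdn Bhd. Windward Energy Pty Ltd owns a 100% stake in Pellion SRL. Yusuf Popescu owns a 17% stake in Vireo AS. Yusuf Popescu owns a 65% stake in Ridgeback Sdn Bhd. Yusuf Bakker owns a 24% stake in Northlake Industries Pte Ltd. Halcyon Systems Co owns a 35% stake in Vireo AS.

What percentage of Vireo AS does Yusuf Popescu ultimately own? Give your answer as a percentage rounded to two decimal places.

26.98%

Yusuf Popescu reaches Vireo along 3 paths.
Direct stake: 17% = 17%.
Via Windward → Halcyon: 50% × 13% × 35% = 2.275%.
Via Halcyon: 22% × 35% = 7.7%.
Total: 17% + 2.275% + 7.7% = 26.975%.
Rounded: 26.98%.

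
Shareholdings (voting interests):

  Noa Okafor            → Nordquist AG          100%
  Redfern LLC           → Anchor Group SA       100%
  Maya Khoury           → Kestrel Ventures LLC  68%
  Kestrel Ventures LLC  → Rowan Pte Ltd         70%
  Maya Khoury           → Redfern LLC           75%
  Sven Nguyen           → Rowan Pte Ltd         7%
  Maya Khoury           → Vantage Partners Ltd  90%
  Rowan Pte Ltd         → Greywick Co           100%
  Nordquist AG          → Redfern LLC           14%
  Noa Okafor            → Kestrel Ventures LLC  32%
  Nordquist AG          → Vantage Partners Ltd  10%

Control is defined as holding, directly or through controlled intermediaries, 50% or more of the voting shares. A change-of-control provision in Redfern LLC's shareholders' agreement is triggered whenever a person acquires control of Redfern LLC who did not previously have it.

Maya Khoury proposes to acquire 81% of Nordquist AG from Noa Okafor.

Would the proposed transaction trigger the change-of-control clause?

The purchase adds only to Maya's holdings (Noa's stake shrinks), so Maya is the only person who could newly come to control Redfern.
Maya holds 75% of Redfern, so Maya controls Redfern.
So Maya already controls Redfern before the transaction.
After the purchase, Maya holds 81% of Nordquist directly, and Noa's stake falls to 19%.
Maya controlled Redfern already, so this is not a new person acquiring control; every other person's position is unchanged or reduced.
No new person acquires control, so the clause is not triggered.

No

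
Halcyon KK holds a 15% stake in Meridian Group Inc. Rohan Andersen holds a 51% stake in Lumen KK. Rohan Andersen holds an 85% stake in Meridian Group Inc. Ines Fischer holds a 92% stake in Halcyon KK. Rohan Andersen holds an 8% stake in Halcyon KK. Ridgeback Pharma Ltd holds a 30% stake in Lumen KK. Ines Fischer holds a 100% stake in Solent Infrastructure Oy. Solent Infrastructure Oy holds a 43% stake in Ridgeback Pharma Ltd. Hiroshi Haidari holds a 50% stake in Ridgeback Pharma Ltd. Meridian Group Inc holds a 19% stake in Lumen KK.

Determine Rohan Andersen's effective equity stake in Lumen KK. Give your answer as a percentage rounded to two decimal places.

Rohan reaches Lumen along 3 paths.
Direct stake: 51% = 51%.
Via Halcyon → Meridian: 8% × 15% × 19% = 0.228%.
Via Meridian: 85% × 19% = 16.15%.
Total: 51% + 0.228% + 16.15% = 67.378%.
Rounded: 67.38%.

67.38%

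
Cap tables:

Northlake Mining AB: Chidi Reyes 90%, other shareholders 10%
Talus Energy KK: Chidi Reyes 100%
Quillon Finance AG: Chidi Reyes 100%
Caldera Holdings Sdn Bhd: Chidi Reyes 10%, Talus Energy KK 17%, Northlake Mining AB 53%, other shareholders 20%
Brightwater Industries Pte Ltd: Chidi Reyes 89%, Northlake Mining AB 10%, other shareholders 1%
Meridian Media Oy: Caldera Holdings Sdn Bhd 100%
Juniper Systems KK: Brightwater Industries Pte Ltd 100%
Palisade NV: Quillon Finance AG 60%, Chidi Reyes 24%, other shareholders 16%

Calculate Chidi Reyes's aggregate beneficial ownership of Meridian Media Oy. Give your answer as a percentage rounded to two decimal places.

Chidi reaches Meridian along 3 paths.
Via Caldera: 10% × 100% = 10%.
Via Talus → Caldera: 100% × 17% × 100% = 17%.
Via Northlake → Caldera: 90% × 53% × 100% = 47.7%.
Total: 10% + 17% + 47.7% = 74.7%.
Rounded: 74.70%.

74.70%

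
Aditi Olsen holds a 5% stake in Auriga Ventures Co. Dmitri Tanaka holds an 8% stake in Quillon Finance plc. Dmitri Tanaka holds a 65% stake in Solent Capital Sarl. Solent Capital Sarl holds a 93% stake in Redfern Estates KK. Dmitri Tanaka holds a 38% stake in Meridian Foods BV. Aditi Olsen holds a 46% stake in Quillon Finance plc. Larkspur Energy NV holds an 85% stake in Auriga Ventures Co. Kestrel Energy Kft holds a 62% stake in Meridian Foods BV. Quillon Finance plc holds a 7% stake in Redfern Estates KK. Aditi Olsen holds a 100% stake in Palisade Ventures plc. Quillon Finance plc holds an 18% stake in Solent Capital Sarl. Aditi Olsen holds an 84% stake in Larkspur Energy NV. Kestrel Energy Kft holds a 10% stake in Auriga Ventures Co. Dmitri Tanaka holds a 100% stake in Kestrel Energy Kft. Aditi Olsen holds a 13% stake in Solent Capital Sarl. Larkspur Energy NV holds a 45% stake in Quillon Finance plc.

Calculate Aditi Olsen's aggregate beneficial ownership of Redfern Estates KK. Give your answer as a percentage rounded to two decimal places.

Aditi reaches Redfern along 5 paths.
Via Larkspur → Quillon → Solent: 84% × 45% × 18% × 93% = 6.32772%.
Via Quillon → Solent: 46% × 18% × 93% = 7.7004%.
Via Solent: 13% × 93% = 12.09%.
Via Larkspur → Quillon: 84% × 45% × 7% = 2.646%.
Via Quillon: 46% × 7% = 3.22%.
Total: 6.32772% + 7.7004% + 12.09% + 2.646% + 3.22% = 31.98412%.
Rounded: 31.98%.

31.98%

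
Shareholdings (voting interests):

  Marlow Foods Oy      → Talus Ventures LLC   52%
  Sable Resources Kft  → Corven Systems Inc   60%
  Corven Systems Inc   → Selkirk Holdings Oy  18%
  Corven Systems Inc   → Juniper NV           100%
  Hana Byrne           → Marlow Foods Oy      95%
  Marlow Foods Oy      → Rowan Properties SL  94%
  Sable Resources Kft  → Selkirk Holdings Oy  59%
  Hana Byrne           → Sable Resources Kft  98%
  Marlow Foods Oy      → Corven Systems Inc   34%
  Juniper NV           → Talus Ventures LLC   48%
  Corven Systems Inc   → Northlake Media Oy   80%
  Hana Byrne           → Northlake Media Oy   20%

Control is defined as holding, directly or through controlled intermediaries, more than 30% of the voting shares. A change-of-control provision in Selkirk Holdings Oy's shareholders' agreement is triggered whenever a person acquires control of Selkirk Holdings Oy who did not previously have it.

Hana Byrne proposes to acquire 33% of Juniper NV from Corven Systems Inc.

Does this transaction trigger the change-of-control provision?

No

The purchase adds only to Hana's holdings (Corven's stake shrinks), so Hana is the only person who could newly come to control Selkirk.
Hana holds 98% of Sable, so Hana controls Sable.
Hana holds 95% of Marlow, so Hana controls Marlow.
Sable and Marlow together hold 60% + 34% = 94% of Corven, so Hana controls Corven.
Sable and Corven together hold 59% + 18% = 77% of Selkirk, so Hana controls Selkirk.
So Hana already controls Selkirk before the transaction.
After the purchase, Hana holds 33% of Juniper directly, and Corven's stake falls to 67%.
Hana controlled Selkirk already, so this is not a new person acquiring control; every other person's position is unchanged or reduced.
No new person acquires control, so the clause is not triggered.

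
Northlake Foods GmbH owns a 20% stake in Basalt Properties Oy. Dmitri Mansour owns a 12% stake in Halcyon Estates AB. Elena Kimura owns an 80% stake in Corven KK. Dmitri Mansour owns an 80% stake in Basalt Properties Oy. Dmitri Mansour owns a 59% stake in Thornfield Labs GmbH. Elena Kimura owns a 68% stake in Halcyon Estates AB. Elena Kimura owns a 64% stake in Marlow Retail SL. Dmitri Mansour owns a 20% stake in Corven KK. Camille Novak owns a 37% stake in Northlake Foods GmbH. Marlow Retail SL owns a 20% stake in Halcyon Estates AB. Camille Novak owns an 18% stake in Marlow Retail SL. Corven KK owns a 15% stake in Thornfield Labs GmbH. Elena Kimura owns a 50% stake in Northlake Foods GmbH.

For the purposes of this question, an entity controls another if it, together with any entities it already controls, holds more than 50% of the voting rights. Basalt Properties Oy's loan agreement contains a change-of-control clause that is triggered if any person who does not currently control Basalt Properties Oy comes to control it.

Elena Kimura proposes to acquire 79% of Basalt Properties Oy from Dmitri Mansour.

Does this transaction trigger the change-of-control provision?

Yes

The purchase adds only to Elena's holdings (Dmitri's stake shrinks), so Elena is the only person who could newly come to control Basalt.
Elena holds 80% of Corven, so Elena controls Corven.
Elena holds 64% of Marlow, so Elena controls Marlow.
Elena and Marlow together hold 68% + 20% = 88% of Halcyon, so Elena controls Halcyon.
Neither Elena nor any entity Elena controls holds any voting interest in Basalt.
So before the transaction, Elena does not control Basalt.
After the purchase, Elena holds 79% of Basalt directly, and Dmitri's stake falls to 1%.
Elena holds 79% of Basalt, so Elena controls Basalt.
Elena did not control Basalt before and does after, so the clause is triggered.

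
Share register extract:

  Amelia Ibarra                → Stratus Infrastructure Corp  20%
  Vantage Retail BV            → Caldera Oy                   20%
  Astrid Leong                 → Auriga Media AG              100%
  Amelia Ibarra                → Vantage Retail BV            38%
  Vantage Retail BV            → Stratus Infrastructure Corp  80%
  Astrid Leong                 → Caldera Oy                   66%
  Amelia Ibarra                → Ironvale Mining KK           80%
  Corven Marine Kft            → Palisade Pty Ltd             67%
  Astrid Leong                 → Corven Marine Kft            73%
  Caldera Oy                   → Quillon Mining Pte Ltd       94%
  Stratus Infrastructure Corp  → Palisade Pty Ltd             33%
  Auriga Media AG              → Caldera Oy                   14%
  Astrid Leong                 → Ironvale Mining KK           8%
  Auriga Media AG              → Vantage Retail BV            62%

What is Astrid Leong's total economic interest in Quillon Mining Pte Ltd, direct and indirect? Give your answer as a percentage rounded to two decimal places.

Astrid reaches Quillon along 3 paths.
Via Caldera: 66% × 94% = 62.04%.
Via Auriga → Vantage → Caldera: 100% × 62% × 20% × 94% = 11.656%.
Via Auriga → Caldera: 100% × 14% × 94% = 13.16%.
Total: 62.04% + 11.656% + 13.16% = 86.856%.
Rounded: 86.86%.

86.86%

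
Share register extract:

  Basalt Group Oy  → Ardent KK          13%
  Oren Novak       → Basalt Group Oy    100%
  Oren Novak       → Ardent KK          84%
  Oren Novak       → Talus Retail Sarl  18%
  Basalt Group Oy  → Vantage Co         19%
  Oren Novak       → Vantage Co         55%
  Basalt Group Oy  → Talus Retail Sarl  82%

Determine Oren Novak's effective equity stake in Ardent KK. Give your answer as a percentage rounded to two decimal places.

Oren reaches Ardent along 2 paths.
Direct stake: 84% = 84%.
Via Basalt: 100% × 13% = 13%.
Total: 84% + 13% = 97%.
Rounded: 97.00%.

97.00%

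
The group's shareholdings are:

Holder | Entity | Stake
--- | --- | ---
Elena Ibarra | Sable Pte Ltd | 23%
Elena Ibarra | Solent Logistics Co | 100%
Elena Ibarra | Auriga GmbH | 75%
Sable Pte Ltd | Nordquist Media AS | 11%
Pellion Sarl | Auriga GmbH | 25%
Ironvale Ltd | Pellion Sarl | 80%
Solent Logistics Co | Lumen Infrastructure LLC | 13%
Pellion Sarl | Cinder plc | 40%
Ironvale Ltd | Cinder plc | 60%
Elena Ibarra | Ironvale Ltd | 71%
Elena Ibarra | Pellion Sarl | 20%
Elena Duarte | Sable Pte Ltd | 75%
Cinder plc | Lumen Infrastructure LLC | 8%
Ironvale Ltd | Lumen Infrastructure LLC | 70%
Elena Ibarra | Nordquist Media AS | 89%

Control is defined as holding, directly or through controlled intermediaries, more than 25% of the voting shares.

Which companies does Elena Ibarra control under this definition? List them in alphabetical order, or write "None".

Elena Ibarra holds 100% of Solent, so Elena Ibarra controls Solent.
Elena Ibarra holds 71% of Ironvale, so Elena Ibarra controls Ironvale.
Ironvale and Elena Ibarra together hold 80% + 20% = 100% of Pellion, so Elena Ibarra controls Pellion.
Elena Ibarra holds 89% of Nordquist, so Elena Ibarra controls Nordquist.
Pellion and Ironvale together hold 40% + 60% = 100% of Cinder, so Elena Ibarra controls Cinder.
Ironvale and Cinder and Solent together hold 70% + 8% + 13% = 91% of Lumen, so Elena Ibarra controls Lumen.
Pellion and Elena Ibarra together hold 25% + 75% = 100% of Auriga, so Elena Ibarra controls Auriga.
No other company's threshold is met.

Auriga GmbH, Cinder plc, Ironvale Ltd, Lumen Infrastructure LLC, Nordquist Media AS, Pellion Sarl, Solent Logistics Co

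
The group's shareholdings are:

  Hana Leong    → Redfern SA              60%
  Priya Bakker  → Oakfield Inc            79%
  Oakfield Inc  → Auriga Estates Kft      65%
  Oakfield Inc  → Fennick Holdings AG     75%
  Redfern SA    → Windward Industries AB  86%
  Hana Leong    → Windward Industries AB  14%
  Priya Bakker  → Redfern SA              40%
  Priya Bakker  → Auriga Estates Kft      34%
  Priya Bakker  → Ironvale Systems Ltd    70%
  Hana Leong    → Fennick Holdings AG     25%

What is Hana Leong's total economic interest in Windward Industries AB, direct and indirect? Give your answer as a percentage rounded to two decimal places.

Hana reaches Windward along 2 paths.
Direct stake: 14% = 14%.
Via Redfern: 60% × 86% = 51.6%.
Total: 14% + 51.6% = 65.6%.
Rounded: 65.60%.

65.60%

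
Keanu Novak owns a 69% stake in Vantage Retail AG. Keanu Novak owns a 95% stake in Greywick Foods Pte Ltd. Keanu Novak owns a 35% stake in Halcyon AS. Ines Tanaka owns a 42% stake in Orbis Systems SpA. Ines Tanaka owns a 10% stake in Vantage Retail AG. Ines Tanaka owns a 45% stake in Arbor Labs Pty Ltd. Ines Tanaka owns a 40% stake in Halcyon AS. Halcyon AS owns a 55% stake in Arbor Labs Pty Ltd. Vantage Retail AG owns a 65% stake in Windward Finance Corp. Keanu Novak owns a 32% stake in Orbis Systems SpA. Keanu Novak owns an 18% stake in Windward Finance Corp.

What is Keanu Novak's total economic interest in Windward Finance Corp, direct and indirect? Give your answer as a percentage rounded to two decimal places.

Keanu reaches Windward along 2 paths.
Direct stake: 18% = 18%.
Via Vantage: 69% × 65% = 44.85%.
Total: 18% + 44.85% = 62.85%.

62.85%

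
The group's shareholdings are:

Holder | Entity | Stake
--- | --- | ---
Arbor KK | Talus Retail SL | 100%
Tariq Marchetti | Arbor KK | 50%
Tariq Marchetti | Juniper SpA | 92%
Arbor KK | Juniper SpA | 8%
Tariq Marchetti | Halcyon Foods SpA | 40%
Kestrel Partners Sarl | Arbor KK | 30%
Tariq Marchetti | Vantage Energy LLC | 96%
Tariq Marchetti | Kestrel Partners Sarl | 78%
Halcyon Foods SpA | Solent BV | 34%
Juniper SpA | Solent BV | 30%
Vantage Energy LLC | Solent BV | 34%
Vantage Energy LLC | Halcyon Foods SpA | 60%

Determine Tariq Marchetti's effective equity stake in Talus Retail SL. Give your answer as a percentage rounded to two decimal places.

73.40%

Tariq reaches Talus along 2 paths.
Via Kestrel → Arbor: 78% × 30% × 100% = 23.4%.
Via Arbor: 50% × 100% = 50%.
Total: 23.4% + 50% = 73.4%.
Rounded: 73.40%.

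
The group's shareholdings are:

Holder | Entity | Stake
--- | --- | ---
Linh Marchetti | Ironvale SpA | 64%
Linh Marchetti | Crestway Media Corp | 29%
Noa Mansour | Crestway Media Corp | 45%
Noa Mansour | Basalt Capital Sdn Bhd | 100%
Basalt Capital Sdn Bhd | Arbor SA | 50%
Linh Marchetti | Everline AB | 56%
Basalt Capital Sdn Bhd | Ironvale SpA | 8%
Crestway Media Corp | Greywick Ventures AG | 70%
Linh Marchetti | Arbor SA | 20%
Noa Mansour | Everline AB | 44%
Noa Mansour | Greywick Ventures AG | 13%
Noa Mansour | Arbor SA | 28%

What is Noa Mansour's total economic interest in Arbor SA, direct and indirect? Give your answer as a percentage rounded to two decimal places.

Noa reaches Arbor along 2 paths.
Via Basalt: 100% × 50% = 50%.
Direct stake: 28% = 28%.
Total: 50% + 28% = 78%.
Rounded: 78.00%.

78.00%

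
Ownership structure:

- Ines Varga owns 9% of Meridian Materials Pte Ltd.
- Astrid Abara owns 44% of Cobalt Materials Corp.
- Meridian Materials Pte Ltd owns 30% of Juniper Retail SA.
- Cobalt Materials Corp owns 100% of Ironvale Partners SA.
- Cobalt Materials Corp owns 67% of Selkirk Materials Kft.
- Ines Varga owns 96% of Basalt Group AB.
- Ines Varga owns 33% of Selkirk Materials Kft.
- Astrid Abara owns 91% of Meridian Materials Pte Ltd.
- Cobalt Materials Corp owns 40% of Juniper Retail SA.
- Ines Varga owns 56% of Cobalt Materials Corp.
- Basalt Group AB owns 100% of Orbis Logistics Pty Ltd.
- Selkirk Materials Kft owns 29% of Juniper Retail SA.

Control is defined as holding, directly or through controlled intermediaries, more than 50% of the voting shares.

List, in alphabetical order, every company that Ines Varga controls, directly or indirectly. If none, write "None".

Basalt Group AB, Cobalt Materials Corp, Ironvale Partners SA, Juniper Retail SA, Orbis Logistics Pty Ltd, Selkirk Materials Kft

Ines holds 96% of Basalt, so Ines controls Basalt.
Ines holds 56% of Cobalt, so Ines controls Cobalt.
Basalt holds 100% of Orbis, so Ines controls Orbis.
Ines and Cobalt together hold 33% + 67% = 100% of Selkirk, so Ines controls Selkirk.
Cobalt and Selkirk together hold 40% + 29% = 69% of Juniper, so Ines controls Juniper.
Cobalt holds 100% of Ironvale, so Ines controls Ironvale.
No other company's threshold is met.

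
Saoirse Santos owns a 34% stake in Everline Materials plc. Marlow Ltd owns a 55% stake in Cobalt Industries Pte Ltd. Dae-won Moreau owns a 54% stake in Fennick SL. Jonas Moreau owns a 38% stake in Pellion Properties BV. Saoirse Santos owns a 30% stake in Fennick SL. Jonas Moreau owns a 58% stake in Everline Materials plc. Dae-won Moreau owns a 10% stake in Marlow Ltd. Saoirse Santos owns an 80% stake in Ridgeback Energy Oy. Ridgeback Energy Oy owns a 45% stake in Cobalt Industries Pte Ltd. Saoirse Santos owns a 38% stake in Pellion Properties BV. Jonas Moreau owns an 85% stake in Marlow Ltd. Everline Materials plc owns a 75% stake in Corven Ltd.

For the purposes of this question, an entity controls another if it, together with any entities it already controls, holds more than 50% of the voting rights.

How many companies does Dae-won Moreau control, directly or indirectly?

1

Dae-won holds 54% of Fennick, so Dae-won controls Fennick.
No other company's threshold is met.
Dae-won controls 1 company.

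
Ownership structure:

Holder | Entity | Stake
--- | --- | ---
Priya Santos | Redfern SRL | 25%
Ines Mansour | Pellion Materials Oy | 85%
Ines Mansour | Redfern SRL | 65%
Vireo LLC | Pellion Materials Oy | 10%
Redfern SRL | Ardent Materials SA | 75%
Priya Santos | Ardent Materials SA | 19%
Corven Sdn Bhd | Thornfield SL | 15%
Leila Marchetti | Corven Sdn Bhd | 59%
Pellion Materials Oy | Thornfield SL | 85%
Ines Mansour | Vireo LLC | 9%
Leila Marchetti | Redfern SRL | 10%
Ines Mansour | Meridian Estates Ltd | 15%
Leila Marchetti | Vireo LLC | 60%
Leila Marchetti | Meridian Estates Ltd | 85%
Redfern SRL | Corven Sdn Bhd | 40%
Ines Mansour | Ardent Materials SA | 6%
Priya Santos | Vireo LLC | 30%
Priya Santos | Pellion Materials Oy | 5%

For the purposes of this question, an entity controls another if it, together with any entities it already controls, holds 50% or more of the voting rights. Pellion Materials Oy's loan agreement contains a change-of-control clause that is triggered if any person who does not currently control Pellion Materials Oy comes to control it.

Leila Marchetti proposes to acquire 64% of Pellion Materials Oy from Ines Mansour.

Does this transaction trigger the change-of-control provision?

Yes

The purchase adds only to Leila's holdings (Ines's stake shrinks), so Leila is the only person who could newly come to control Pellion.
Leila holds 60% of Vireo, so Leila controls Vireo.
Leila holds 85% of Meridian, so Leila controls Meridian.
Leila holds 59% of Corven, so Leila controls Corven.
In Pellion, Leila's side holds only 10%, not ≥ 50%.
So before the transaction, Leila does not control Pellion.
After the purchase, Leila holds 64% of Pellion directly, and Ines's stake falls to 21%.
Vireo and Leila together hold 10% + 64% = 74% of Pellion, so Leila controls Pellion.
Leila did not control Pellion before and does after, so the clause is triggered.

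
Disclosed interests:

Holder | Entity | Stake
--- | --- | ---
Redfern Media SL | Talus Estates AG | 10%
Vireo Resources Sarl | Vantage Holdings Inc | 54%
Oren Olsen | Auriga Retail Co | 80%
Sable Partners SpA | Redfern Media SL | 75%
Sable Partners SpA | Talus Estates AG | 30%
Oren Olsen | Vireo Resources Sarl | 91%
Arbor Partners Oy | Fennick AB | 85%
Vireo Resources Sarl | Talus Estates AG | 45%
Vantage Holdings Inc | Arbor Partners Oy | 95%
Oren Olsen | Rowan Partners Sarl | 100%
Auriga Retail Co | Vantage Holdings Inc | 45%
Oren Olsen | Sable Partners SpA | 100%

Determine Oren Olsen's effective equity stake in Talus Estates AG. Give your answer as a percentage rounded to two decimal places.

Oren reaches Talus along 3 paths.
Via Sable → Redfern: 100% × 75% × 10% = 7.5%.
Via Vireo: 91% × 45% = 40.95%.
Via Sable: 100% × 30% = 30%.
Total: 7.5% + 40.95% + 30% = 78.45%.

78.45%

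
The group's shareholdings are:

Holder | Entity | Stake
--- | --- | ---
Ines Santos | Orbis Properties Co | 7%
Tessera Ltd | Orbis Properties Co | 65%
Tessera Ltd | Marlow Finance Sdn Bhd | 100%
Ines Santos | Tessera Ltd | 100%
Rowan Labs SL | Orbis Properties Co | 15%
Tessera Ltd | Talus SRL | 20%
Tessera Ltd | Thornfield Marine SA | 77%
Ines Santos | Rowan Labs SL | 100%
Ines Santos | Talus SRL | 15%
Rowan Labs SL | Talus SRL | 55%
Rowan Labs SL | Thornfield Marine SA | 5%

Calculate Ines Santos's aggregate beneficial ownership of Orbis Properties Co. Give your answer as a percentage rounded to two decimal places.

Ines reaches Orbis along 3 paths.
Via Tessera: 100% × 65% = 65%.
Direct stake: 7% = 7%.
Via Rowan: 100% × 15% = 15%.
Total: 65% + 7% + 15% = 87%.
Rounded: 87.00%.

87.00%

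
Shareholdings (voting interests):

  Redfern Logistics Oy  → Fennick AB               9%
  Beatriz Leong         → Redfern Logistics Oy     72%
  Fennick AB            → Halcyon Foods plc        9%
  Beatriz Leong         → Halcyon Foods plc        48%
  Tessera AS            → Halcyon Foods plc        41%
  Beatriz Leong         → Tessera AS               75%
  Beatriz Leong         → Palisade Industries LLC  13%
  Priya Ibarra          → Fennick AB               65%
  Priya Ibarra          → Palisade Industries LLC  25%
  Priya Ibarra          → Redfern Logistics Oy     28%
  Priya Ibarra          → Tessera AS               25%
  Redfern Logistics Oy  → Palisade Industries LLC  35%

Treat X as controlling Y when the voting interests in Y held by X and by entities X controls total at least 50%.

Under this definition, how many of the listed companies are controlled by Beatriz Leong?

Beatriz holds 72% of Redfern, so Beatriz controls Redfern.
Beatriz holds 75% of Tessera, so Beatriz controls Tessera.
Beatriz and Tessera together hold 48% + 41% = 89% of Halcyon, so Beatriz controls Halcyon.
No other company's threshold is met.
Beatriz controls 3 companies.

3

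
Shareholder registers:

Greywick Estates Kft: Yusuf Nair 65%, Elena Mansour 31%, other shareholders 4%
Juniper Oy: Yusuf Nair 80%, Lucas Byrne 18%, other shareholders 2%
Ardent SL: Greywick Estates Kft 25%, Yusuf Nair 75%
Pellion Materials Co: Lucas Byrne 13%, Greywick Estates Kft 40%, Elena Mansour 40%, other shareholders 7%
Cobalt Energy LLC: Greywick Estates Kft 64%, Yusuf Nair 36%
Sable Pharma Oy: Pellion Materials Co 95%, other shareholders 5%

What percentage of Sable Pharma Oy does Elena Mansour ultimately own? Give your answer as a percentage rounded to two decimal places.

Elena reaches Sable along 2 paths.
Via Greywick → Pellion: 31% × 40% × 95% = 11.78%.
Via Pellion: 40% × 95% = 38%.
Total: 11.78% + 38% = 49.78%.

49.78%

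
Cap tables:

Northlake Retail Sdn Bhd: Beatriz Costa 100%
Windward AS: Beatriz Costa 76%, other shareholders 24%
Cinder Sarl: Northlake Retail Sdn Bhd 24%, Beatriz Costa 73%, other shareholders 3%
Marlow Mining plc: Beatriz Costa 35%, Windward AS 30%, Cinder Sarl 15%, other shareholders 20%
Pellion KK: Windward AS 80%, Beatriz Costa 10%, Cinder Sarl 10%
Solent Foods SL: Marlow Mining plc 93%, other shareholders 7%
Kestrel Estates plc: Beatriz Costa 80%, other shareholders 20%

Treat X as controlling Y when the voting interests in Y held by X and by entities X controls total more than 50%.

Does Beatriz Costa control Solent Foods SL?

Beatriz holds 76% of Windward, so Beatriz controls Windward.
Beatriz holds 100% of Northlake, so Beatriz controls Northlake.
Northlake and Beatriz together hold 24% + 73% = 97% of Cinder, so Beatriz controls Cinder.
Beatriz and Windward and Cinder together hold 35% + 30% + 15% = 80% of Marlow, so Beatriz controls Marlow.
Marlow holds 93% of Solent, so Beatriz controls Solent.

Yes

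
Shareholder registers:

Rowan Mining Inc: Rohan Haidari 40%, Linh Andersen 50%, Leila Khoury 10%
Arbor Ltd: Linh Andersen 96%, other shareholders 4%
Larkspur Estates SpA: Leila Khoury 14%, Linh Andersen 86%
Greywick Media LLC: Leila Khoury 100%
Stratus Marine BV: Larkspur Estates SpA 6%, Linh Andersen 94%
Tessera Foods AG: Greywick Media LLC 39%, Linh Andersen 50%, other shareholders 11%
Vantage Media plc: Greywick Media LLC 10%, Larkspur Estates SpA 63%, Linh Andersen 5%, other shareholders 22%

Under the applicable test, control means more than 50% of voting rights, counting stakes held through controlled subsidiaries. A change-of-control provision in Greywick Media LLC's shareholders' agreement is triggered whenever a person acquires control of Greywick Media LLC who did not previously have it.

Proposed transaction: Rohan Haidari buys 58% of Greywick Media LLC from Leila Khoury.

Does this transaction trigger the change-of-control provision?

The purchase adds only to Rohan's holdings (Leila's stake shrinks), so Rohan is the only person who could newly come to control Greywick.
Rohan's largest direct stake is 40% in Rowan, which does not meet the threshold, so Rohan controls no company.
Neither Rohan nor any entity Rohan controls holds any voting interest in Greywick.
So before the transaction, Rohan does not control Greywick.
After the purchase, Rohan holds 58% of Greywick directly, and Leila's stake falls to 42%.
Rohan holds 58% of Greywick, so Rohan controls Greywick.
Rohan did not control Greywick before and does after, so the clause is triggered.

Yes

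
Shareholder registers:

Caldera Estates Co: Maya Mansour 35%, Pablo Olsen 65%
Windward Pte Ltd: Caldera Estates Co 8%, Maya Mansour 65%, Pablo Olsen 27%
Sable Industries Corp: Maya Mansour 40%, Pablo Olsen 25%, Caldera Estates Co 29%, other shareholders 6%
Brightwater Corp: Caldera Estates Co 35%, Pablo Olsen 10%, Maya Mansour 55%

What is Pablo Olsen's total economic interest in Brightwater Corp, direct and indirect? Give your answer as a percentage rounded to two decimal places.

32.75%

Pablo reaches Brightwater along 2 paths.
Via Caldera: 65% × 35% = 22.75%.
Direct stake: 10% = 10%.
Total: 22.75% + 10% = 32.75%.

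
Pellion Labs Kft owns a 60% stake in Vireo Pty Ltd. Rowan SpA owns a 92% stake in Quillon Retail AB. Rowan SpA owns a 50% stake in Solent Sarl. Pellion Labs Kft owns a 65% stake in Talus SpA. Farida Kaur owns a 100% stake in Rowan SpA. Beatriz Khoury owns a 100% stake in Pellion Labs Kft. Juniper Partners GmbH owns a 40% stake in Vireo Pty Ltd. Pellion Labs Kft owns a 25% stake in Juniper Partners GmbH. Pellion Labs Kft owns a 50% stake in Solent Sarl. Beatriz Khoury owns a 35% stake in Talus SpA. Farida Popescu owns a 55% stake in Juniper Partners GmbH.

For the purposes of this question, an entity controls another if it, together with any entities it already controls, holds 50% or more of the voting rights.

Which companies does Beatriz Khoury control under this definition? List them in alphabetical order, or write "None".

Beatriz holds 100% of Pellion, so Beatriz controls Pellion.
Pellion holds 50% of Solent, so Beatriz controls Solent.
Pellion holds 60% of Vireo, so Beatriz controls Vireo.
Beatriz and Pellion together hold 35% + 65% = 100% of Talus, so Beatriz controls Talus.
No other company's threshold is met.

Pellion Labs Kft, Solent Sarl, Talus SpA, Vireo Pty Ltd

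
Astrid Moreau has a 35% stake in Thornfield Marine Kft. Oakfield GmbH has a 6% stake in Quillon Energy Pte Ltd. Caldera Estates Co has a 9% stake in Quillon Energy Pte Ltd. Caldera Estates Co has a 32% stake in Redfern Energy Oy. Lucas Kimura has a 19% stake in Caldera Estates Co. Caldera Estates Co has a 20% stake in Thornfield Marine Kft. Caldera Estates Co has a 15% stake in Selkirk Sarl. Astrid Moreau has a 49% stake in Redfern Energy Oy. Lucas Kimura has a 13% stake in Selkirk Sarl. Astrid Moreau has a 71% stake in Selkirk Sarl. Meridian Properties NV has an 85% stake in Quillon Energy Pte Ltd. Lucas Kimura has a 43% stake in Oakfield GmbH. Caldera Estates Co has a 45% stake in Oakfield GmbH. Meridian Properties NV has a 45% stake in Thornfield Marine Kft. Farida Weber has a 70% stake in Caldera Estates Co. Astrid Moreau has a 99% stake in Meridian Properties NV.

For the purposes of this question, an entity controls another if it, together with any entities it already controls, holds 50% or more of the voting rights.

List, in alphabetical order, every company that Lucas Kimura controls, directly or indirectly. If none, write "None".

Lucas's largest direct stake is 43% in Oakfield, which does not meet the threshold.

None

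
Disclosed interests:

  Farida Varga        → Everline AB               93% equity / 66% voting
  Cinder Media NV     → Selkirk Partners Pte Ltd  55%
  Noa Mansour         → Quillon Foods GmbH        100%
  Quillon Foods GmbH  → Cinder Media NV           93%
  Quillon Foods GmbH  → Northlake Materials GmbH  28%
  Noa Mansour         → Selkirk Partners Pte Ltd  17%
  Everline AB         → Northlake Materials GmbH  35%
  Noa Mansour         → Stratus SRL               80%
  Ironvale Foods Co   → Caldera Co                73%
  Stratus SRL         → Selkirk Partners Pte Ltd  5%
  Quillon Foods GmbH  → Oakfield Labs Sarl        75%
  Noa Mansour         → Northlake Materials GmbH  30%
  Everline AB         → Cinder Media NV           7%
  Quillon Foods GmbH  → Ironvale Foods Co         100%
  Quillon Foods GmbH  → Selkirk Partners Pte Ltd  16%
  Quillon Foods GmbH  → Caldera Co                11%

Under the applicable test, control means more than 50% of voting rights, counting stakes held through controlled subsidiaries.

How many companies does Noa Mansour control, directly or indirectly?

8

Noa holds 100% of Quillon, so Noa controls Quillon.
Quillon and Noa together hold 28% + 30% = 58% of Northlake, so Noa controls Northlake.
Quillon holds 93% of Cinder, so Noa controls Cinder.
Quillon holds 100% of Ironvale, so Noa controls Ironvale.
Quillon holds 75% of Oakfield, so Noa controls Oakfield.
Noa holds 80% of Stratus, so Noa controls Stratus.
Ironvale and Quillon together hold 73% + 11% = 84% of Caldera, so Noa controls Caldera.
Stratus and Cinder and Quillon and Noa together hold 5% + 55% + 16% + 17% = 93% of Selkirk, so Noa controls Selkirk.
No other company's threshold is met.
Noa controls 8 companies.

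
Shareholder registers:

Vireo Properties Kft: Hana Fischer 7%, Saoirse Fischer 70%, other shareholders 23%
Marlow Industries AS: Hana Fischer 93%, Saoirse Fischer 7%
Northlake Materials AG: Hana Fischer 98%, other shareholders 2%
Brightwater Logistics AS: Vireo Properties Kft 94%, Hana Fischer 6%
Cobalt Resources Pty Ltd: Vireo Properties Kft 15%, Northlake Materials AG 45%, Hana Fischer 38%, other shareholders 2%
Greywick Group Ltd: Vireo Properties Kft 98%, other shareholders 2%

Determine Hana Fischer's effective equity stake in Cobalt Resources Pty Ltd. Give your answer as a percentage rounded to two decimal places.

83.15%

Hana reaches Cobalt along 3 paths.
Via Vireo: 7% × 15% = 1.05%.
Via Northlake: 98% × 45% = 44.1%.
Direct stake: 38% = 38%.
Total: 1.05% + 44.1% + 38% = 83.15%.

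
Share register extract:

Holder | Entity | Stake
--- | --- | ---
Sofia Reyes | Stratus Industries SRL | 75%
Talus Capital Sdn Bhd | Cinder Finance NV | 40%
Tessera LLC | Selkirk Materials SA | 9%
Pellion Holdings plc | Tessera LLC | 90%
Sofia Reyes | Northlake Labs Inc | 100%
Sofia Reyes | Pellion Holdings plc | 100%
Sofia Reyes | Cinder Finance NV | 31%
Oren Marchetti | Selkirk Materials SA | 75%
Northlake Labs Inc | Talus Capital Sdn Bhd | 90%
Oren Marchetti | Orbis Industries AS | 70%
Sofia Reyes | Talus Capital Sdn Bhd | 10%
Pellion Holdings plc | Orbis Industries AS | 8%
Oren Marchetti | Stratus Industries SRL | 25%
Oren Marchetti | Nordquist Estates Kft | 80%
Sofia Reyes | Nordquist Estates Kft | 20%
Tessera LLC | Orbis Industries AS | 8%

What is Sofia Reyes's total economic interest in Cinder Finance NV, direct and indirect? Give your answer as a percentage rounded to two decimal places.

Sofia reaches Cinder along 3 paths.
Direct stake: 31% = 31%.
Via Talus: 10% × 40% = 4%.
Via Northlake → Talus: 100% × 90% × 40% = 36%.
Total: 31% + 4% + 36% = 71%.
Rounded: 71.00%.

71.00%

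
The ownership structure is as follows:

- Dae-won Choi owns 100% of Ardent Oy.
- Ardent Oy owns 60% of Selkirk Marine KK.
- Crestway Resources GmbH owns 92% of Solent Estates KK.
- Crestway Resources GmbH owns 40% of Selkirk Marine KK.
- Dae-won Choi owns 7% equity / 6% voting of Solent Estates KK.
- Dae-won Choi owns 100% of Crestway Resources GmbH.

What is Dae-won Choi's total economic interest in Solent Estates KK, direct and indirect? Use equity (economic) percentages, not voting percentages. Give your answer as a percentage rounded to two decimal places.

99.00%

Dae-won reaches Solent along 2 paths.
Via Crestway: 100% × 92% = 92%.
Direct stake: 7% = 7%.
Total: 92% + 7% = 99%.
Rounded: 99.00%.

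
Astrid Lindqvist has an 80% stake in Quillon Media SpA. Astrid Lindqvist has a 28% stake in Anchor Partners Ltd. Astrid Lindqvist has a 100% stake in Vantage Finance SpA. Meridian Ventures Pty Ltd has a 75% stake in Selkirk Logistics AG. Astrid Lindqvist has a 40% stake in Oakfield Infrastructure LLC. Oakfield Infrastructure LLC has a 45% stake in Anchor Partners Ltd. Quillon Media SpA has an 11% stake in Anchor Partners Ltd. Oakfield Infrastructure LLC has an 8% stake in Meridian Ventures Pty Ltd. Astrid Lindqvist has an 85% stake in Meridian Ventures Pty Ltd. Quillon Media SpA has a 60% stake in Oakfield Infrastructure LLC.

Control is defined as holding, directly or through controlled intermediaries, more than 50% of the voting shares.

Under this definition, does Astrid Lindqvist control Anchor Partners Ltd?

Yes

Astrid holds 80% of Quillon, so Astrid controls Quillon.
Astrid and Quillon together hold 40% + 60% = 100% of Oakfield, so Astrid controls Oakfield.
Oakfield and Astrid and Quillon together hold 45% + 28% + 11% = 84% of Anchor, so Astrid controls Anchor.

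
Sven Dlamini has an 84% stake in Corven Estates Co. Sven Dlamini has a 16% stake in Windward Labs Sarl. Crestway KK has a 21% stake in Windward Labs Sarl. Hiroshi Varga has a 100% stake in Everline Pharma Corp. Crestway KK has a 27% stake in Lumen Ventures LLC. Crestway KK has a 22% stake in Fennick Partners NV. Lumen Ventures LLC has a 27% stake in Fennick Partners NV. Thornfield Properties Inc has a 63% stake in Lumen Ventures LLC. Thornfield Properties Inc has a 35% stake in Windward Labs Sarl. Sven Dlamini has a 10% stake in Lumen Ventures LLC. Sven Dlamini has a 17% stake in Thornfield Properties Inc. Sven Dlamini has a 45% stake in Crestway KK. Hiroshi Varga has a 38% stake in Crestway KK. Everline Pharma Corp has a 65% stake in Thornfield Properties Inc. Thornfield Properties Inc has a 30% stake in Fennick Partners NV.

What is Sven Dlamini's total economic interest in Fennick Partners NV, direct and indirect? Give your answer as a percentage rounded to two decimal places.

23.87%

Sven reaches Fennick along 5 paths.
Via Thornfield → Lumen: 17% × 63% × 27% = 2.8917%.
Via Crestway → Lumen: 45% × 27% × 27% = 3.2805%.
Via Lumen: 10% × 27% = 2.7%.
Via Thornfield: 17% × 30% = 5.1%.
Via Crestway: 45% × 22% = 9.9%.
Total: 2.8917% + 3.2805% + 2.7% + 5.1% + 9.9% = 23.8722%.
Rounded: 23.87%.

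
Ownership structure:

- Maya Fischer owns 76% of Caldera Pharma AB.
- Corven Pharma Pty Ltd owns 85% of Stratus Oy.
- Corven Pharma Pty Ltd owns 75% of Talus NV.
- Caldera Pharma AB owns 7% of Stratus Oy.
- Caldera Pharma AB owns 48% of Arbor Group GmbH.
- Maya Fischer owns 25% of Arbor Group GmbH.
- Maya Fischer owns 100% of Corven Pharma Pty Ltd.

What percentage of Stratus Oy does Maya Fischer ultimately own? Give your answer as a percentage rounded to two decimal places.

90.32%

Maya reaches Stratus along 2 paths.
Via Corven: 100% × 85% = 85%.
Via Caldera: 76% × 7% = 5.32%.
Total: 85% + 5.32% = 90.32%.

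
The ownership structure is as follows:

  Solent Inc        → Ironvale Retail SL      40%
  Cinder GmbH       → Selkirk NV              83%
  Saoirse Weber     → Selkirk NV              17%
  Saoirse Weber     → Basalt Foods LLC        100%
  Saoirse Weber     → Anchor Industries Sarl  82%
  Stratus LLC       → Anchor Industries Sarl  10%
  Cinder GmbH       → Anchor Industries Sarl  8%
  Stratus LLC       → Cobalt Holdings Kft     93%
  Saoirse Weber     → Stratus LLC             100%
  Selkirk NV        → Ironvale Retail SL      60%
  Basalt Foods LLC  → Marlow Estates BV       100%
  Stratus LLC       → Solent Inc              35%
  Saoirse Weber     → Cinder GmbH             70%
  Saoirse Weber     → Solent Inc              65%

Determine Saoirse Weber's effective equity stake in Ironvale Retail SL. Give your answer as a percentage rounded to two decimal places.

85.06%

Saoirse reaches Ironvale along 4 paths.
Via Selkirk: 17% × 60% = 10.2%.
Via Cinder → Selkirk: 70% × 83% × 60% = 34.86%.
Via Stratus → Solent: 100% × 35% × 40% = 14%.
Via Solent: 65% × 40% = 26%.
Total: 10.2% + 34.86% + 14% + 26% = 85.06%.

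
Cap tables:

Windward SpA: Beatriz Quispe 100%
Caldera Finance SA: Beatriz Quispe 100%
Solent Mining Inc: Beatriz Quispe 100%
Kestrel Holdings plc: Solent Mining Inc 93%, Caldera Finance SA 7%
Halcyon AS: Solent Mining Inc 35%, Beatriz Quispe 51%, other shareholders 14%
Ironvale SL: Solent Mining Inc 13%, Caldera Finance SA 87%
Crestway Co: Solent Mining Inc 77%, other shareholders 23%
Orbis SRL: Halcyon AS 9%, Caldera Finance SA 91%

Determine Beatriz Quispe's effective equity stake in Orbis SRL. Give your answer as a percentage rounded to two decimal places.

98.74%

Beatriz reaches Orbis along 3 paths.
Via Solent → Halcyon: 100% × 35% × 9% = 3.15%.
Via Halcyon: 51% × 9% = 4.59%.
Via Caldera: 100% × 91% = 91%.
Total: 3.15% + 4.59% + 91% = 98.74%.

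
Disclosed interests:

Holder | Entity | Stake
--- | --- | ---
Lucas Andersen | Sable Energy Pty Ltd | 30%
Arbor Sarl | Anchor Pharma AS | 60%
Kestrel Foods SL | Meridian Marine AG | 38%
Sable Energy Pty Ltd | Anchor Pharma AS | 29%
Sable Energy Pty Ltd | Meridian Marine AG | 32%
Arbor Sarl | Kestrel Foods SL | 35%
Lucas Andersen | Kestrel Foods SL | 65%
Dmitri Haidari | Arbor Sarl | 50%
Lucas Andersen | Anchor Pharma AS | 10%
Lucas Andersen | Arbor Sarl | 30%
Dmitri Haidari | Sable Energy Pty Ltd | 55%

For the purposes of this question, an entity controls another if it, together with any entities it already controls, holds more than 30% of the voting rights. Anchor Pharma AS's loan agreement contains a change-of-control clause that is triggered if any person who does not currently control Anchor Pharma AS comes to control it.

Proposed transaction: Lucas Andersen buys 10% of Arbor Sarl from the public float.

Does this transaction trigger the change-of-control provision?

The purchase changes only Lucas's holdings, so Lucas is the only person who could newly come to control Anchor.
Lucas holds 65% of Kestrel, so Lucas controls Kestrel.
Kestrel holds 38% of Meridian, so Lucas controls Meridian.
In Anchor, Lucas's side holds only 10%, not > 30%.
So before the transaction, Lucas does not control Anchor.
After the purchase, Lucas's direct stake in Arbor rises to 30% + 10% = 40%.
Lucas holds 40% of Arbor, so Lucas controls Arbor.
Lucas and Arbor together hold 10% + 60% = 70% of Anchor, so Lucas controls Anchor.
Lucas did not control Anchor before and does after, so the clause is triggered.

Yes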